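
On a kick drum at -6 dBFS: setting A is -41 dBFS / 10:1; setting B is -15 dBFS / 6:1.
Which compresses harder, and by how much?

A: overshoot 35 dB → output overshoot 3.5 dB → GR 31.5 dB.
B: overshoot 9 dB → output overshoot 1.5 dB → GR 7.5 dB.
A applies 24 dB more gain reduction.

A, by 24 dB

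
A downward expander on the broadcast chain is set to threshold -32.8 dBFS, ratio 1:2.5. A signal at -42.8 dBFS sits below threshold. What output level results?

Below threshold, a 1:2.5 expander applies gain = (2.5−1)×(T − x) of attenuation.
(2.5−1) × 10 = 15 dB, so output = -42.8 − 15 = -57.8 dBFS.

-57.8 dBFS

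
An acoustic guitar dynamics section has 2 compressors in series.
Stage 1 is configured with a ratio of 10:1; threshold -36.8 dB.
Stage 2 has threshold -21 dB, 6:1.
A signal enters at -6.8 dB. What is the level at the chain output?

Stage 1: 30 dB above -36.8 dB, reduced 10:1 to 3 dB above → -33.8 dB.
Stage 2: -33.8 dB is at or below the -21 dB threshold — no compression; output -33.8 dB.

-33.8 dB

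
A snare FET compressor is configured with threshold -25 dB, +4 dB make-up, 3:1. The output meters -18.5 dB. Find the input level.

Before make-up, the level was -18.5 − 4 = -22.5 dB.
That's 2.5 dB above the -25 dB threshold.
Before 3:1 compression the overshoot was 2.5 × 3 = 7.5 dB, so input = -25 + 7.5 = -17.5 dB.

-17.5 dB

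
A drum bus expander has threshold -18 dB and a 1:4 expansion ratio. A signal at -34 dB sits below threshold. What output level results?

Below threshold, a 1:4 expander applies gain = (4−1)×(T − x) of attenuation.
(4−1) × 16 = 48 dB, so output = -34 − 48 = -82 dB.

-82 dB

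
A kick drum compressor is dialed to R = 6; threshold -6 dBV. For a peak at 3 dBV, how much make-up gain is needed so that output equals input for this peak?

7.5 dB

The peak compresses to -6 + 9/6 = -4.5 dBV.
To reach 3 dBV requires 3 − (-4.5) = 7.5 dB of make-up.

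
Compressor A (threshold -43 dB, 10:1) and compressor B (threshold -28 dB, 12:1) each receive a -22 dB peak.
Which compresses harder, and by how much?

A, by 13.4 dB

A: GR = 21 − 21/10 = 18.9 dB.
B: GR = 6 − 6/12 = 5.5 dB.
Difference: 13.4 dB in favour of A.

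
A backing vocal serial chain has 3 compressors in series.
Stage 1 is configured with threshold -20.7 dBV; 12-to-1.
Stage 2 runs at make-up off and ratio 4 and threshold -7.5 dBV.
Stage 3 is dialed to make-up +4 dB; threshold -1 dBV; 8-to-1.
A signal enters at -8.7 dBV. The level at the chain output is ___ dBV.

-15.7 dBV

Stage 1: 12 dB above -20.7 dBV, reduced 12:1 to 1 dB above → -19.7 dBV.
Stage 2: -19.7 dBV is at or below the -7.5 dBV threshold — no compression; output -19.7 dBV.
Stage 3: -19.7 dBV ≤ -1 dBV, so stage 3 doesn't engage; make-up brings it to -15.7 dBV.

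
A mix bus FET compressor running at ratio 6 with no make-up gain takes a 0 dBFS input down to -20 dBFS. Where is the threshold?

-24 dBFS

Input is 24 dB above T (since output overshoot × R = input overshoot: (-20 − T)·6 = 0 − T gives T = -24 dBFS).
Check: -24 + (0 − (-24))/6 = -24 + 4 = -20 dBFS. ✓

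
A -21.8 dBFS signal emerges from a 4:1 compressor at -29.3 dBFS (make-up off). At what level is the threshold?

Gain reduction = -21.8 − (-29.3) = 7.5 dB; output overshoot = GR / (R − 1) = 7.5 / 3 = 2.5 dB.
Threshold = output − output overshoot = -29.3 − 2.5 = -31.8 dBFS.

-31.8 dBFS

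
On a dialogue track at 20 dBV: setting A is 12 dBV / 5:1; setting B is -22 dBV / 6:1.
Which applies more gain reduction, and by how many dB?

A: 8 dB over, compressed to 1.6 dB over, so 6.4 dB of GR.
B: 42 dB over, compressed to 7 dB over, so 35 dB of GR.
B reduces 28.6 dB more.

B, by 28.6 dB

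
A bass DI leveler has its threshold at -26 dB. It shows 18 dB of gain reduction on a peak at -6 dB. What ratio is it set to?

10:1

Input overshoot = -6 − (-26) = 20 dB.
Output overshoot = 20 − 18 = 2 dB.
Ratio = input overshoot / output overshoot = 20 / 2 = 10.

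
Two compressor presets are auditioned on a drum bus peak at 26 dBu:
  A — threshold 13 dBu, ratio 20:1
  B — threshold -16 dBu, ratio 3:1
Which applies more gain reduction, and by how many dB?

A: overshoot 13 dB → output overshoot 0.65 dB → GR 12.35 dB.
B: overshoot 42 dB → output overshoot 14 dB → GR 28 dB.
B reduces 15.65 dB more.

B, by 15.65 dB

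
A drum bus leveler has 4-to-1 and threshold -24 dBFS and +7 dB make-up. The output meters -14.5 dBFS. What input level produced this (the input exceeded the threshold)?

-14 dBFS

Before make-up, the level was -14.5 − 7 = -21.5 dBFS.
The compressed level sits -21.5 − (-24) = 2.5 dB over threshold.
Undo the ratio: input overshoot = 2.5 × 4 = 10 dB, giving input = -14 dBFS.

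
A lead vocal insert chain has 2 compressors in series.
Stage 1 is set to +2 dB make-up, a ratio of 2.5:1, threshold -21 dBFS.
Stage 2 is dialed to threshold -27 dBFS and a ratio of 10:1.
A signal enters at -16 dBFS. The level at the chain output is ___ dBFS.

Stage 1: -16 dBFS is 5 dB over -21 dBFS; at 2.5:1 that becomes 2 dB over, giving -19 dBFS; +2 dB make-up → -17 dBFS.
Stage 2: -17 dBFS is 10 dB over -27 dBFS; at 10:1 that becomes 1 dB over, giving -26 dBFS.

-26 dBFS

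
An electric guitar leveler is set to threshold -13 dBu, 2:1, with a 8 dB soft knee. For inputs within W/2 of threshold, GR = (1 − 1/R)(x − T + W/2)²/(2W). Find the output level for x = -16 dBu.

x − T + W/2 = -16 − (-13) + 4 = 1.
GR = (1 − 1/2) × 1² / 16 = 0.5 × 1 / 16 = 0.03125 dB.
Output = -16 − 0.03125 = -16.03125 dBu.

-16.03125 dBu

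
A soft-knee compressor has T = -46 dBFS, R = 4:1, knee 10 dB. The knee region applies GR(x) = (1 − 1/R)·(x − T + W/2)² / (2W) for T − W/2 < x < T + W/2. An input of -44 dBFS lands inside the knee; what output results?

-45.8375 dBFS

x − T + W/2 = -44 − (-46) + 5 = 7.
GR = (1 − 1/4) × 7² / 20 = 0.75 × 49 / 20 = 1.8375 dB.
Output = -44 − 1.8375 = -45.8375 dBFS.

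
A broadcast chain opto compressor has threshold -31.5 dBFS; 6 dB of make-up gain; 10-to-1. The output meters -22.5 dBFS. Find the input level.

-1.5 dBFS

Remove make-up: -22.5 − 6 = -28.5 dBFS.
That's 3 dB above the -31.5 dBFS threshold.
Undo the ratio: input overshoot = 3 × 10 = 30 dB, giving input = -1.5 dBFS.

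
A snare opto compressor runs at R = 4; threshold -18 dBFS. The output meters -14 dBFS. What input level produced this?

Post-compression overshoot = -14 − (-18) = 4 dB.
Input overshoot = R × output overshoot = 16 dB → input = -18 + 16 = -2 dBFS.

-2 dBFS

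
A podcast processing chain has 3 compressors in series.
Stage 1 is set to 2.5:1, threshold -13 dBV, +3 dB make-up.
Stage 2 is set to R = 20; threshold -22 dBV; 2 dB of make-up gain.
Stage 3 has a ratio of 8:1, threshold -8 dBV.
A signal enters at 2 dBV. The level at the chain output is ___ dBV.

Stage 1: 15 dB above -13 dBV, reduced 2.5:1 to 6 dB above → -7 dBV; +3 dB make-up → -4 dBV.
Stage 2: 18 dB above -22 dBV, reduced 20:1 to 0.9 dB above → -21.1 dBV; +2 dB make-up → -19.1 dBV.
Stage 3: below threshold (-19.1 ≤ -8); passes unchanged; output -19.1 dBV.

-19.1 dBV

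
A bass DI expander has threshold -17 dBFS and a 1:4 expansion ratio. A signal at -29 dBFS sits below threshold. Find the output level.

-65 dBFS

Below threshold, a 1:4 expander applies gain = (4−1)×(T − x) of attenuation.
(4−1) × 12 = 36 dB, so output = -29 − 36 = -65 dBFS.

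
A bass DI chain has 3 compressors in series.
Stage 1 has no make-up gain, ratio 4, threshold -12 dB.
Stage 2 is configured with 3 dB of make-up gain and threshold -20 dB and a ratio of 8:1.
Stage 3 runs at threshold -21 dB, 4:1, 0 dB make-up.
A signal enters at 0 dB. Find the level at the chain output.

-19.65625 dB

Stage 1: 12 dB above -12 dB, reduced 4:1 to 3 dB above → -9 dB.
Stage 2: -9 dB is 11 dB over -20 dB; at 8:1 that becomes 1.375 dB over, giving -18.625 dB; +3 dB make-up → -15.625 dB.
Stage 3: 5.375 dB above -21 dB, reduced 4:1 to 1.34375 dB above → -19.65625 dB.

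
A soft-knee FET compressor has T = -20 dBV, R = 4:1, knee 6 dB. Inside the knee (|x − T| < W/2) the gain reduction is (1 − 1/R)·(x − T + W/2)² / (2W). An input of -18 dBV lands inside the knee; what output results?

x − T + W/2 = -18 − (-20) + 3 = 5.
GR = (1 − 1/4) × 5² / 12 = 0.75 × 25 / 12 = 1.5625 dB.
Output = -18 − 1.5625 = -19.5625 dBV.

-19.5625 dBV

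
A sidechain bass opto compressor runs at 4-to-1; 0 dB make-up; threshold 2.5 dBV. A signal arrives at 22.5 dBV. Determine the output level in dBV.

7.5 dBV

Overshoot: 22.5 − 2.5 = 20 dB.
4:1 compression reduces that to 20/4 = 5 dB over.
That puts the output at 7.5 dBV.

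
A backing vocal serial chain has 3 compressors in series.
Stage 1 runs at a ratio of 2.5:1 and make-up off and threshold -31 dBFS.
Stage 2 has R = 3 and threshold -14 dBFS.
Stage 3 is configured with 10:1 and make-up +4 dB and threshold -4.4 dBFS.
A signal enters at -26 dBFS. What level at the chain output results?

Stage 1: overshoot 5 dB → 5/2.5 = 2 dB → -29 dBFS.
Stage 2: -29 dBFS ≤ -14 dBFS, so stage 2 doesn't engage; output -29 dBFS.
Stage 3: -29 dBFS is at or below the -4.4 dBFS threshold — no compression; make-up brings it to -25 dBFS.

-25 dBFS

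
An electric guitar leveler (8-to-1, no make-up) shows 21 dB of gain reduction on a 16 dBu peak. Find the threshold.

-8 dBu

Gain reduction = 16 − (-5) = 21 dB; output overshoot = GR / (R − 1) = 21 / 7 = 3 dB.
Threshold = output − output overshoot = -5 − 3 = -8 dBu.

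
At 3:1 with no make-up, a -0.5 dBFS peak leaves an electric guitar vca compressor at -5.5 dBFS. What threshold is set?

Gain reduction = -0.5 − (-5.5) = 5 dB; output overshoot = GR / (R − 1) = 5 / 2 = 2.5 dB.
Threshold = output − output overshoot = -5.5 − 2.5 = -8 dBFS.

-8 dBFS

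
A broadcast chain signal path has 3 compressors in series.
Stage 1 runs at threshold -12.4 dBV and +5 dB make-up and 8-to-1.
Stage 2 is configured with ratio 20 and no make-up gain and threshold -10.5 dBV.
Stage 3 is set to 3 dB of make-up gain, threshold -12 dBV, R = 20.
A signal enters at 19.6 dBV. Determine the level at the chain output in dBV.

Stage 1: 19.6 dBV is 32 dB over -12.4 dBV; at 8:1 that becomes 4 dB over, giving -8.4 dBV; +5 dB make-up → -3.4 dBV.
Stage 2: 7.1 dB above -10.5 dBV, reduced 20:1 to 0.355 dB above → -10.145 dBV.
Stage 3: overshoot 1.855 dB → 1.855/20 = 0.09275 dB → -11.90725 dBV; +3 dB make-up → -8.90725 dBV.

-8.90725 dBV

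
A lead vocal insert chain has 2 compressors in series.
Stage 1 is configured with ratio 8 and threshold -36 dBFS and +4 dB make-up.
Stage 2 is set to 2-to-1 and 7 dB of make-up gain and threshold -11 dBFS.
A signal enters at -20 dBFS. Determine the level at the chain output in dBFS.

Stage 1: -20 dBFS is 16 dB over -36 dBFS; at 8:1 that becomes 2 dB over, giving -34 dBFS; +4 dB make-up → -30 dBFS.
Stage 2: -30 dBFS ≤ -11 dBFS, so stage 2 doesn't engage; make-up brings it to -23 dBFS.

-23 dBFS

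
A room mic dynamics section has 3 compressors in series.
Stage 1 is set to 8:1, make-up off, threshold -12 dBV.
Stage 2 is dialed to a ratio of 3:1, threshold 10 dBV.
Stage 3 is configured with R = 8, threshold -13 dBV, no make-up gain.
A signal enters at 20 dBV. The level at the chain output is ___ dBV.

Stage 1: overshoot 32 dB → 32/8 = 4 dB → -8 dBV.
Stage 2: -8 dBV ≤ 10 dBV, so stage 2 doesn't engage; output -8 dBV.
Stage 3: -8 dBV is 5 dB over -13 dBV; at 8:1 that becomes 0.625 dB over, giving -12.375 dBV.

-12.375 dBV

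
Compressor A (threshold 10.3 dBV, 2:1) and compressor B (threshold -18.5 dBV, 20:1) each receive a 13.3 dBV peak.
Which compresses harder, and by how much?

B, by 28.71 dB

A: overshoot 3 dB → output overshoot 1.5 dB → GR 1.5 dB.
B: overshoot 31.8 dB → output overshoot 1.59 dB → GR 30.21 dB.
Difference: 28.71 dB in favour of B.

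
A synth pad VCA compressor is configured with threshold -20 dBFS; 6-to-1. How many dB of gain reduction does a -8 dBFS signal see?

10 dB

-8 dBFS exceeds the threshold by 12 dB.
A 6:1 ratio leaves 2 dB of that excess.
GR = overshoot in − overshoot out = 12 − 2 = 10 dB.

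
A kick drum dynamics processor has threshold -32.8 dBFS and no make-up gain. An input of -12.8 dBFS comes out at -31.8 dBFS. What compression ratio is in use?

Input overshoot = -12.8 − (-32.8) = 20 dB; output overshoot = -31.8 − (-32.8) = 1 dB.
Ratio = 20 / 1 = 20.

20:1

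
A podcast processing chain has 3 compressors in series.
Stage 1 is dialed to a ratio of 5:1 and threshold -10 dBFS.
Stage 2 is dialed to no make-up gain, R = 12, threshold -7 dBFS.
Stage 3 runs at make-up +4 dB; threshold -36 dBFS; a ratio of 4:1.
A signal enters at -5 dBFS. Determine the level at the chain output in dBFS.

Stage 1: 5 dB above -10 dBFS, reduced 5:1 to 1 dB above → -9 dBFS.
Stage 2: below threshold (-9 ≤ -7); passes unchanged; output -9 dBFS.
Stage 3: -9 dBFS is 27 dB over -36 dBFS; at 4:1 that becomes 6.75 dB over, giving -29.25 dBFS; +4 dB make-up → -25.25 dBFS.

-25.25 dBFS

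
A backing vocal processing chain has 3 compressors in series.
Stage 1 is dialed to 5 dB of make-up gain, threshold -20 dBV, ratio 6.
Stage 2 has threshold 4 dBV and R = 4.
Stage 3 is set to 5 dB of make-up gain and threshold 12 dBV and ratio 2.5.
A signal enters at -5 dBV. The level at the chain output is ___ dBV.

Stage 1: 15 dB above -20 dBV, reduced 6:1 to 2.5 dB above → -17.5 dBV; +5 dB make-up → -12.5 dBV.
Stage 2: -12.5 dBV ≤ 4 dBV, so stage 2 doesn't engage; output -12.5 dBV.
Stage 3: -12.5 dBV is at or below the 12 dBV threshold — no compression; make-up brings it to -7.5 dBV.

-7.5 dBV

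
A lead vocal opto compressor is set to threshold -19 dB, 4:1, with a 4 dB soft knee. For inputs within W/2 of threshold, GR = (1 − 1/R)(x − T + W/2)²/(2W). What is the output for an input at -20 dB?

-20.09375 dB

x − T + W/2 = -20 − (-19) + 2 = 1.
GR = (1 − 1/4) × 1² / 8 = 0.75 × 1 / 8 = 0.09375 dB.
Output = -20 − 0.09375 = -20.09375 dB.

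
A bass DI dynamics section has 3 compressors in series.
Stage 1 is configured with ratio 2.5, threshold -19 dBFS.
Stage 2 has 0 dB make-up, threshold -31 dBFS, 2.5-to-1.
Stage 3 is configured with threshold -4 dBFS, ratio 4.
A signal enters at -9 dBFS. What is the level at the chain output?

Stage 1: overshoot 10 dB → 10/2.5 = 4 dB → -15 dBFS.
Stage 2: overshoot 16 dB → 16/2.5 = 6.4 dB → -24.6 dBFS.
Stage 3: -24.6 dBFS ≤ -4 dBFS, so stage 3 doesn't engage; output -24.6 dBFS.

-24.6 dBFS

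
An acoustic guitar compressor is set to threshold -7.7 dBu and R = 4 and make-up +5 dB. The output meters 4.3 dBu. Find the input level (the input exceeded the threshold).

Before make-up, the level was 4.3 − 5 = -0.7 dBu.
That's 7 dB above the -7.7 dBu threshold.
Undo the ratio: input overshoot = 7 × 4 = 28 dB, giving input = 20.3 dBu.

20.3 dBu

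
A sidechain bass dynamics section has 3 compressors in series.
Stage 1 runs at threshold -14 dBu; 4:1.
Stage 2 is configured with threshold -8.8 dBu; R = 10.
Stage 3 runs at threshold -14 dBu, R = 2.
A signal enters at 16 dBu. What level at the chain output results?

-11.285 dBu

Stage 1: 16 dBu is 30 dB over -14 dBu; at 4:1 that becomes 7.5 dB over, giving -6.5 dBu.
Stage 2: -6.5 dBu is 2.3 dB over -8.8 dBu; at 10:1 that becomes 0.23 dB over, giving -8.57 dBu.
Stage 3: -8.57 dBu is 5.43 dB over -14 dBu; at 2:1 that becomes 2.715 dB over, giving -11.285 dBu.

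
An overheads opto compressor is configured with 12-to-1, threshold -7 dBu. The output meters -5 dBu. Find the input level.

17 dBu

The compressed level sits -5 − (-7) = 2 dB over threshold.
Input overshoot = R × output overshoot = 24 dB → input = -7 + 24 = 17 dBu.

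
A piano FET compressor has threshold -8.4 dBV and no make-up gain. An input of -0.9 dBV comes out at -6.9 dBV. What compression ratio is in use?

5:1

Input overshoot = -0.9 − (-8.4) = 7.5 dB; output overshoot = -6.9 − (-8.4) = 1.5 dB.
Ratio = 7.5 / 1.5 = 5.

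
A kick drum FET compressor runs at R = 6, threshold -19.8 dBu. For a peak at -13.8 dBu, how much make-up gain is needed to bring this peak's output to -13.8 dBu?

5 dB

Overshoot 6 dB → 6/6 = 1 dB after compression, so the compressed level is -19.8 + 1 = -18.8 dBu.
Make-up = target − compressed = -13.8 − (-18.8) = 5 dB.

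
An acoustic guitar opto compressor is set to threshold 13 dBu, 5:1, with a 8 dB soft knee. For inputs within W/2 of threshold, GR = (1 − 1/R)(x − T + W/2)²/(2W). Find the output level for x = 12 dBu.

x − T + W/2 = 12 − 13 + 4 = 3.
GR = (1 − 1/5) × 3² / 16 = 0.8 × 9 / 16 = 0.45 dB.
Output = 12 − 0.45 = 11.55 dBu.

11.55 dBu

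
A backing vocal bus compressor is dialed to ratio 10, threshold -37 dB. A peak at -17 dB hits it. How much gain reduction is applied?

The signal is 20 dB above threshold.
At 10:1, output sits 20/10 = 2 dB above threshold.
Gain reduction = 20 − 2 = 18 dB.

18 dB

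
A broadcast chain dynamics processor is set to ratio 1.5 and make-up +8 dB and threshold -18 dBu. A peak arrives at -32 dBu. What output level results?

-24 dBu

-32 dBu is 14 dB below the -18 dBu threshold, so no gain reduction is applied.
Make-up gain adds 8 dB: -32 + 8 = -24 dBu.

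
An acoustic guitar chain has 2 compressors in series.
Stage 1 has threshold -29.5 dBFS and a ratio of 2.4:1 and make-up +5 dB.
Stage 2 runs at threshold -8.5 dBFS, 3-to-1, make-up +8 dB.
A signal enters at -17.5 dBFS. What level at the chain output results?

-11.5 dBFS

Stage 1: overshoot 12 dB → 12/2.4 = 5 dB → -24.5 dBFS; +5 dB make-up → -19.5 dBFS.
Stage 2: -19.5 dBFS is at or below the -8.5 dBFS threshold — no compression; make-up brings it to -11.5 dBFS.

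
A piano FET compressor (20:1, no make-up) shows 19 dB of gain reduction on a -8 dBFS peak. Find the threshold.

Gain reduction = -8 − (-27) = 19 dB; output overshoot = GR / (R − 1) = 19 / 19 = 1 dB.
Threshold = output − output overshoot = -27 − 1 = -28 dBFS.

-28 dBFS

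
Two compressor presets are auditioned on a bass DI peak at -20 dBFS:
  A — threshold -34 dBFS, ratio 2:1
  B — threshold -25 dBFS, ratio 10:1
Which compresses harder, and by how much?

A, by 2.5 dB

A: 14 dB over, compressed to 7 dB over, so 7 dB of GR.
B: 5 dB over, compressed to 0.5 dB over, so 4.5 dB of GR.
Difference: 2.5 dB in favour of A.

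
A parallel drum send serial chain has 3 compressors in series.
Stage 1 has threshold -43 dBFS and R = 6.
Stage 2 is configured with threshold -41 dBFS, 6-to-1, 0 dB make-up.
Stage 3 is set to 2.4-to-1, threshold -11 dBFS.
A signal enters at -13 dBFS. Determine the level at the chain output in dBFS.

-40.5 dBFS

Stage 1: overshoot 30 dB → 30/6 = 5 dB → -38 dBFS.
Stage 2: -38 dBFS is 3 dB over -41 dBFS; at 6:1 that becomes 0.5 dB over, giving -40.5 dBFS.
Stage 3: -40.5 dBFS is at or below the -11 dBFS threshold — no compression; output -40.5 dBFS.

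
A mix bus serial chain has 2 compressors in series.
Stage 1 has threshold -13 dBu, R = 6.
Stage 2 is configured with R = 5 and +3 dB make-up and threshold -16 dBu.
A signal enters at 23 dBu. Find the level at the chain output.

Stage 1: 36 dB above -13 dBu, reduced 6:1 to 6 dB above → -7 dBu.
Stage 2: 9 dB above -16 dBu, reduced 5:1 to 1.8 dB above → -14.2 dBu; +3 dB make-up → -11.2 dBu.

-11.2 dBu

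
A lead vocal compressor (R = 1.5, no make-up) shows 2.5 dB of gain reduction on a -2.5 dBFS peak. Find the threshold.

-10 dBFS

Let T be the threshold. Output overshoot = (input overshoot)/R, so -5 − T = (-2.5 − T)/1.5.
1.5·(-5 − T) = -2.5 − T → 0.5·T = -7.5 − (-2.5) = -5.
T = -5/0.5 = -10 dBFS.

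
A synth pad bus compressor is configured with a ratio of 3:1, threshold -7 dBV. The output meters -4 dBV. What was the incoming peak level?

Post-compression overshoot = -4 − (-7) = 3 dB.
Input overshoot = R × output overshoot = 9 dB → input = -7 + 9 = 2 dBV.

2 dBV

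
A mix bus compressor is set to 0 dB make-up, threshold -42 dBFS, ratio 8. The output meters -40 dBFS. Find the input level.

Post-compression overshoot = -40 − (-42) = 2 dB.
Before 8:1 compression the overshoot was 2 × 8 = 16 dB, so input = -42 + 16 = -26 dBFS.

-26 dBFS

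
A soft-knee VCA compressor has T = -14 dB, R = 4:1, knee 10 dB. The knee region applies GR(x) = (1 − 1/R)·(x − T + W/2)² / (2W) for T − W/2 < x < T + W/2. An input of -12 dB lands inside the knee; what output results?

-13.8375 dB

x − T + W/2 = -12 − (-14) + 5 = 7.
GR = (1 − 1/4) × 7² / 20 = 0.75 × 49 / 20 = 1.8375 dB.
Output = -12 − 1.8375 = -13.8375 dB.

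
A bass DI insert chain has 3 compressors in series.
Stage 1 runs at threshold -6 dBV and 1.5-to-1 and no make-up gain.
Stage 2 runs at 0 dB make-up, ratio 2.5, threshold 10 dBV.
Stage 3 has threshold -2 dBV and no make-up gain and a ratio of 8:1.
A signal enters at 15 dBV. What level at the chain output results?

Stage 1: 15 dBV is 21 dB over -6 dBV; at 1.5:1 that becomes 14 dB over, giving 8 dBV.
Stage 2: 8 dBV ≤ 10 dBV, so stage 2 doesn't engage; output 8 dBV.
Stage 3: 8 dBV is 10 dB over -2 dBV; at 8:1 that becomes 1.25 dB over, giving -0.75 dBV.

-0.75 dBV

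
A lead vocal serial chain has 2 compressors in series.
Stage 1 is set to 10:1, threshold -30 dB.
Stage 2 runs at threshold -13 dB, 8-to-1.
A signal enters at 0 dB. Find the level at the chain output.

-27 dB

Stage 1: 30 dB above -30 dB, reduced 10:1 to 3 dB above → -27 dB.
Stage 2: -27 dB ≤ -13 dB, so stage 2 doesn't engage; output -27 dB.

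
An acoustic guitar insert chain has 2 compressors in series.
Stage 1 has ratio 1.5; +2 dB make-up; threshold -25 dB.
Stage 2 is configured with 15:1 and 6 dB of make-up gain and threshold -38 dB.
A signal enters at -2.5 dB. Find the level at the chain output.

Stage 1: 22.5 dB above -25 dB, reduced 1.5:1 to 15 dB above → -10 dB; +2 dB make-up → -8 dB.
Stage 2: -8 dB is 30 dB over -38 dB; at 15:1 that becomes 2 dB over, giving -36 dB; +6 dB make-up → -30 dB.

-30 dB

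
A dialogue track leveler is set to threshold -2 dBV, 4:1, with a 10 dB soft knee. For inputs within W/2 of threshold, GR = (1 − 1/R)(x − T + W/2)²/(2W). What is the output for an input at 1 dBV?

x − T + W/2 = 1 − (-2) + 5 = 8.
GR = (1 − 1/4) × 8² / 20 = 0.75 × 64 / 20 = 2.4 dB.
Output = 1 − 2.4 = -1.4 dBV.

-1.4 dBV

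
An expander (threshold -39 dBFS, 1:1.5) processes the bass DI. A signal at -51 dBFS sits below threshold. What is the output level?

The input is 12 dB below the -39 dBFS threshold.
A 1:1.5 expander multiplies undershoot by 1.5: 12 × 1.5 = 18 dB below threshold.
Output = -39 − 18 = -57 dBFS.

-57 dBFS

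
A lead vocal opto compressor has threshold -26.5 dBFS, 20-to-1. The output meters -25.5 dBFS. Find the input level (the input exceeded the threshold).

-6.5 dBFS

That's 1 dB above the -26.5 dBFS threshold.
Input overshoot = R × output overshoot = 20 dB → input = -26.5 + 20 = -6.5 dBFS.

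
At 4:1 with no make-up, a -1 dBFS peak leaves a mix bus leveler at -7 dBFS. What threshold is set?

Let T be the threshold. Output overshoot = (input overshoot)/R, so -7 − T = (-1 − T)/4.
4·(-7 − T) = -1 − T → 3·T = -28 − (-1) = -27.
T = -27/3 = -9 dBFS.

-9 dBFS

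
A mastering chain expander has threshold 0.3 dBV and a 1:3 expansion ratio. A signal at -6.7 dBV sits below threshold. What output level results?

The input is 7 dB below the 0.3 dBV threshold.
A 1:3 expander multiplies undershoot by 3: 7 × 3 = 21 dB below threshold.
Output = 0.3 − 21 = -20.7 dBV.

-20.7 dBV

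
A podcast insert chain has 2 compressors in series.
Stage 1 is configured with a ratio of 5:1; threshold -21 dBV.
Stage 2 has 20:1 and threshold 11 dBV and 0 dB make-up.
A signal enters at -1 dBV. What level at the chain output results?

-17 dBV

Stage 1: -1 dBV is 20 dB over -21 dBV; at 5:1 that becomes 4 dB over, giving -17 dBV.
Stage 2: -17 dBV is at or below the 11 dBV threshold — no compression; output -17 dBV.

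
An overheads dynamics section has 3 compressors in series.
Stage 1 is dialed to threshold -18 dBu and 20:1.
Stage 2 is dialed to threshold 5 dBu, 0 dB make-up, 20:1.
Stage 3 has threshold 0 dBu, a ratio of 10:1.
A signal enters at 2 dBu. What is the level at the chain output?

Stage 1: overshoot 20 dB → 20/20 = 1 dB → -17 dBu.
Stage 2: -17 dBu is at or below the 5 dBu threshold — no compression; output -17 dBu.
Stage 3: -17 dBu is at or below the 0 dBu threshold — no compression; output -17 dBu.

-17 dBu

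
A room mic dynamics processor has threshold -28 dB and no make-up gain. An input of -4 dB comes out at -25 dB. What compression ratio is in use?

8:1

Input overshoot = -4 − (-28) = 24 dB; output overshoot = -25 − (-28) = 3 dB.
Ratio = 24 / 3 = 8.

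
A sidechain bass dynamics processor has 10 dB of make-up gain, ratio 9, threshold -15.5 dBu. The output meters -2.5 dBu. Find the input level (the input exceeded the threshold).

11.5 dBu

Stripping the +10 dB make-up gives -12.5 dBu at the gain stage.
The compressed level sits -12.5 − (-15.5) = 3 dB over threshold.
Input overshoot = R × output overshoot = 27 dB → input = -15.5 + 27 = 11.5 dBu.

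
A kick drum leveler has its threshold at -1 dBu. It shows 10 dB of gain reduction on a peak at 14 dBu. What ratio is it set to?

Input overshoot = 14 − (-1) = 15 dB.
Output overshoot = 15 − 10 = 5 dB.
Ratio = input overshoot / output overshoot = 15 / 5 = 3.

3:1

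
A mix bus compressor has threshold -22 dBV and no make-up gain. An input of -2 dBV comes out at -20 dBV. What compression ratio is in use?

10:1

Input overshoot = -2 − (-22) = 20 dB; output overshoot = -20 − (-22) = 2 dB.
Ratio = 20 / 2 = 10.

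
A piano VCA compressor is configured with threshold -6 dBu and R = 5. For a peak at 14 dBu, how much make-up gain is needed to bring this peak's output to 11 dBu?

13 dB

Without make-up, output = threshold + overshoot/5 = -6 + 4 = -2 dBu.
Gap to target: 13 dB.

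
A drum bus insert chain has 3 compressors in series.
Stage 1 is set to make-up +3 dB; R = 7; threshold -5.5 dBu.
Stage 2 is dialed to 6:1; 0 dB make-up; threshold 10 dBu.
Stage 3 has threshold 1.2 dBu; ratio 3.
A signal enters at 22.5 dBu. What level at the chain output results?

Stage 1: 22.5 dBu is 28 dB over -5.5 dBu; at 7:1 that becomes 4 dB over, giving -1.5 dBu; +3 dB make-up → 1.5 dBu.
Stage 2: 1.5 dBu ≤ 10 dBu, so stage 2 doesn't engage; output 1.5 dBu.
Stage 3: 0.3 dB above 1.2 dBu, reduced 3:1 to 0.1 dB above → 1.3 dBu.

1.3 dBu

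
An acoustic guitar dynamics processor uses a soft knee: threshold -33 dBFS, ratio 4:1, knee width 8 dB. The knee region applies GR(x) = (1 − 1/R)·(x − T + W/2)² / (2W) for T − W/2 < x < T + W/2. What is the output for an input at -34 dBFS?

x − T + W/2 = -34 − (-33) + 4 = 3.
GR = (1 − 1/4) × 3² / 16 = 0.75 × 9 / 16 = 0.421875 dB.
Output = -34 − 0.421875 = -34.421875 dBFS.

-34.421875 dBFS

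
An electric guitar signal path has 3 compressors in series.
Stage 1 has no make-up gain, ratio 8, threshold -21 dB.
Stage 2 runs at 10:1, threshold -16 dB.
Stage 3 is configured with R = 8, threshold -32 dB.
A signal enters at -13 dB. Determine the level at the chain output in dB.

-30.5 dB

Stage 1: overshoot 8 dB → 8/8 = 1 dB → -20 dB.
Stage 2: -20 dB ≤ -16 dB, so stage 2 doesn't engage; output -20 dB.
Stage 3: -20 dB is 12 dB over -32 dB; at 8:1 that becomes 1.5 dB over, giving -30.5 dB.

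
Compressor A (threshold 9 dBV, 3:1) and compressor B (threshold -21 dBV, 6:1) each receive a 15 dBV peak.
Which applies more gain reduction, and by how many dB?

A: GR = 6 − 6/3 = 4 dB.
B: GR = 36 − 36/6 = 30 dB.
Difference: 26 dB in favour of B.

B, by 26 dB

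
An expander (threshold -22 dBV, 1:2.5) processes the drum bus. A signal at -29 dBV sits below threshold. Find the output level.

The input is 7 dB below the -22 dBV threshold.
A 1:2.5 expander multiplies undershoot by 2.5: 7 × 2.5 = 17.5 dB below threshold.
Output = -22 − 17.5 = -39.5 dBV.

-39.5 dBV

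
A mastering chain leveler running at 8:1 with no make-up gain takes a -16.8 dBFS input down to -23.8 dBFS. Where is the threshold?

Let T be the threshold. Output overshoot = (input overshoot)/R, so -23.8 − T = (-16.8 − T)/8.
8·(-23.8 − T) = -16.8 − T → 7·T = -190.4 − (-16.8) = -173.6.
T = -173.6/7 = -24.8 dBFS.

-24.8 dBFS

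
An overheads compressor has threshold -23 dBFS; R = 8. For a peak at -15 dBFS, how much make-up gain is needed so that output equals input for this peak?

The peak compresses to -23 + 8/8 = -22 dBFS.
To reach -15 dBFS requires -15 − (-22) = 7 dB of make-up.

7 dB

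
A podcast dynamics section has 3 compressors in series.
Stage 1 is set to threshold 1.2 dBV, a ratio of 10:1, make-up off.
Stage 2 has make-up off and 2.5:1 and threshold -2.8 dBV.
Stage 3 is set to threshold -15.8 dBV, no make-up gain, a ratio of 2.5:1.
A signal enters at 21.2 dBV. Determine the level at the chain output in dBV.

Stage 1: overshoot 20 dB → 20/10 = 2 dB → 3.2 dBV.
Stage 2: 6 dB above -2.8 dBV, reduced 2.5:1 to 2.4 dB above → -0.4 dBV.
Stage 3: -0.4 dBV is 15.4 dB over -15.8 dBV; at 2.5:1 that becomes 6.16 dB over, giving -9.64 dBV.

-9.64 dBV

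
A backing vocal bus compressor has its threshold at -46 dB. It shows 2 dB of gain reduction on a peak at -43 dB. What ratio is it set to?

3:1

Input overshoot = -43 − (-46) = 3 dB.
Output overshoot = 3 − 2 = 1 dB.
Ratio = input overshoot / output overshoot = 3 / 1 = 3.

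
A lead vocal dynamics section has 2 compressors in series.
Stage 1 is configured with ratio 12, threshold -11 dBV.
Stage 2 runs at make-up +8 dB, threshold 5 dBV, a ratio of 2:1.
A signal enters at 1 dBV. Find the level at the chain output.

-2 dBV

Stage 1: overshoot 12 dB → 12/12 = 1 dB → -10 dBV.
Stage 2: -10 dBV is at or below the 5 dBV threshold — no compression; make-up brings it to -2 dBV.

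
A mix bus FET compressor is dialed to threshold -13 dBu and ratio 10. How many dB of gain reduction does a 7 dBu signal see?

18 dB

Overshoot = 7 − (-13) = 20 dB.
A 10:1 ratio leaves 2 dB of that excess.
Gain reduction = 20 − 2 = 18 dB.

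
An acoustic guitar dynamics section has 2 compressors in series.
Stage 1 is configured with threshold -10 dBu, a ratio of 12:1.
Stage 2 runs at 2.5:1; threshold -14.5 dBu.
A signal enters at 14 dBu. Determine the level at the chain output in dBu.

Stage 1: 24 dB above -10 dBu, reduced 12:1 to 2 dB above → -8 dBu.
Stage 2: -8 dBu is 6.5 dB over -14.5 dBu; at 2.5:1 that becomes 2.6 dB over, giving -11.9 dBu.

-11.9 dBu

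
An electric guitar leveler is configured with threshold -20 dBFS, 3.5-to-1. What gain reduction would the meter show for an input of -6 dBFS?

10 dB

Overshoot = -6 − (-20) = 14 dB.
A 3.5:1 ratio leaves 4 dB of that excess.
So the signal is attenuated by 14 − 4 = 10 dB.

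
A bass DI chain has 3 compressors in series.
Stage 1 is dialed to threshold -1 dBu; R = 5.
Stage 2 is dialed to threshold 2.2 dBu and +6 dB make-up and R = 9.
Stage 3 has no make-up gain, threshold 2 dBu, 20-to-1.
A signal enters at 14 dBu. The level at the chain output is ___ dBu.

2.3 dBu

Stage 1: overshoot 15 dB → 15/5 = 3 dB → 2 dBu.
Stage 2: below threshold (2 ≤ 2.2); passes unchanged; make-up brings it to 8 dBu.
Stage 3: overshoot 6 dB → 6/20 = 0.3 dB → 2.3 dBu.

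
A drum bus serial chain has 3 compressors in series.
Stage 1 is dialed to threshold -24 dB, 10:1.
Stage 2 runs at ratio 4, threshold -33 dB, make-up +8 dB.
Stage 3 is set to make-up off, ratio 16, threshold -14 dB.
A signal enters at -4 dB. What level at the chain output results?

Stage 1: -4 dB is 20 dB over -24 dB; at 10:1 that becomes 2 dB over, giving -22 dB.
Stage 2: overshoot 11 dB → 11/4 = 2.75 dB → -30.25 dB; +8 dB make-up → -22.25 dB.
Stage 3: -22.25 dB ≤ -14 dB, so stage 3 doesn't engage; output -22.25 dB.

-22.25 dB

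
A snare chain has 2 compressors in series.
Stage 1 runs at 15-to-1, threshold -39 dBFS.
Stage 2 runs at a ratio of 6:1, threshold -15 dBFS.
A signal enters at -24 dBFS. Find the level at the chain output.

-38 dBFS

Stage 1: -24 dBFS is 15 dB over -39 dBFS; at 15:1 that becomes 1 dB over, giving -38 dBFS.
Stage 2: -38 dBFS is at or below the -15 dBFS threshold — no compression; output -38 dBFS.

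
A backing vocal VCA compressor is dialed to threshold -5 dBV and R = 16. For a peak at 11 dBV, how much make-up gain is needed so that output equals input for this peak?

15 dB

Overshoot 16 dB → 16/16 = 1 dB after compression, so the compressed level is -5 + 1 = -4 dBV.
Make-up = target − compressed = 11 − (-4) = 15 dB.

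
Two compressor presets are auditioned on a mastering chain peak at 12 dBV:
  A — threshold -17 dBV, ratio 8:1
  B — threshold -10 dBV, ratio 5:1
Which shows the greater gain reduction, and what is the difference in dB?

A, by 7.775 dB

A: 29 dB over, compressed to 3.625 dB over, so 25.375 dB of GR.
B: 22 dB over, compressed to 4.4 dB over, so 17.6 dB of GR.
A applies 7.775 dB more gain reduction.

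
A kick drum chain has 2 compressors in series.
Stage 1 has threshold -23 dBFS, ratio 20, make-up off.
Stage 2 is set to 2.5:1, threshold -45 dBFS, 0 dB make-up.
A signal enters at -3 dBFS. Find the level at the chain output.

-35.8 dBFS

Stage 1: overshoot 20 dB → 20/20 = 1 dB → -22 dBFS.
Stage 2: 23 dB above -45 dBFS, reduced 2.5:1 to 9.2 dB above → -35.8 dBFS.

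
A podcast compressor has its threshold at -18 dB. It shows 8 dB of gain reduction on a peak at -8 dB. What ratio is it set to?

Input overshoot = -8 − (-18) = 10 dB.
Output overshoot = 10 − 8 = 2 dB.
Ratio = input overshoot / output overshoot = 10 / 2 = 5.

5:1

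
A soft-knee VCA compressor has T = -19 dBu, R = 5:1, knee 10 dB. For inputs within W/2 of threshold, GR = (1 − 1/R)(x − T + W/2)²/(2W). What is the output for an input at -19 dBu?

x − T + W/2 = -19 − (-19) + 5 = 5.
GR = (1 − 1/5) × 5² / 20 = 0.8 × 25 / 20 = 1 dB.
Output = -19 − 1 = -20 dBu.

-20 dBu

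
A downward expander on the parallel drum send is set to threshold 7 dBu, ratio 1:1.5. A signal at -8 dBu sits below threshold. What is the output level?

Below threshold, a 1:1.5 expander applies gain = (1.5−1)×(T − x) of attenuation.
(1.5−1) × 15 = 7.5 dB, so output = -8 − 7.5 = -15.5 dBu.

-15.5 dBu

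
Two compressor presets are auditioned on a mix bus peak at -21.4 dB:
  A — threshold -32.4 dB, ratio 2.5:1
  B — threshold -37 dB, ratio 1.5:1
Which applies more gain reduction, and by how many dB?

A: GR = 11 − 11/2.5 = 6.6 dB.
B: GR = 15.6 − 15.6/1.5 = 5.2 dB.
A applies 1.4 dB more gain reduction.

A, by 1.4 dB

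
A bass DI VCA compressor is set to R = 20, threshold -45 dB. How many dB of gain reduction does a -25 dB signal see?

-25 dB exceeds the threshold by 20 dB.
A 20:1 ratio leaves 1 dB of that excess.
Gain reduction = 20 − 1 = 19 dB.

19 dB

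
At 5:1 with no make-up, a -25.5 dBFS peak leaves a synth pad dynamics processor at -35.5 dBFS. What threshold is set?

-38 dBFS

Gain reduction = -25.5 − (-35.5) = 10 dB; output overshoot = GR / (R − 1) = 10 / 4 = 2.5 dB.
Threshold = output − output overshoot = -35.5 − 2.5 = -38 dBFS.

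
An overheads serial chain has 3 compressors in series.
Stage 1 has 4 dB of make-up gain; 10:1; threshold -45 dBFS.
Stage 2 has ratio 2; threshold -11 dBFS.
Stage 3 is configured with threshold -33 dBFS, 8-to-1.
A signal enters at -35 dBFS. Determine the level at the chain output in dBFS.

-40 dBFS

Stage 1: overshoot 10 dB → 10/10 = 1 dB → -44 dBFS; +4 dB make-up → -40 dBFS.
Stage 2: below threshold (-40 ≤ -11); passes unchanged; output -40 dBFS.
Stage 3: -40 dBFS ≤ -33 dBFS, so stage 3 doesn't engage; output -40 dBFS.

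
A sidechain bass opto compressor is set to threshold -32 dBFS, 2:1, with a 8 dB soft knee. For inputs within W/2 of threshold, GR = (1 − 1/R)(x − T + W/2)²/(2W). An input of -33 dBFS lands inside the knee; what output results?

x − T + W/2 = -33 − (-32) + 4 = 3.
GR = (1 − 1/2) × 3² / 16 = 0.5 × 9 / 16 = 0.28125 dB.
Output = -33 − 0.28125 = -33.28125 dBFS.

-33.28125 dBFS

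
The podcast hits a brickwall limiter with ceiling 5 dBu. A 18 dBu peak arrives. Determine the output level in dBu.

5 dBu

At ∞:1, everything above 5 dBu is held at the ceiling.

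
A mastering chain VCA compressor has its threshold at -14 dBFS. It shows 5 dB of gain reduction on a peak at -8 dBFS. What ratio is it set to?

6:1

Input overshoot = -8 − (-14) = 6 dB.
Output overshoot = 6 − 5 = 1 dB.
Ratio = input overshoot / output overshoot = 6 / 1 = 6.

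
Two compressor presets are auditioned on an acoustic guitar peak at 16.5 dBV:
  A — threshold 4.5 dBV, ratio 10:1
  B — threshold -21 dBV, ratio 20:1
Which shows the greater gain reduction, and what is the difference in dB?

A: overshoot 12 dB → output overshoot 1.2 dB → GR 10.8 dB.
B: overshoot 37.5 dB → output overshoot 1.875 dB → GR 35.625 dB.
B reduces 24.825 dB more.

B, by 24.825 dB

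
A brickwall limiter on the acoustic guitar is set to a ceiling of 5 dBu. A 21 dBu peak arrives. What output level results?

At ∞:1, everything above 5 dBu is held at the ceiling.

5 dBu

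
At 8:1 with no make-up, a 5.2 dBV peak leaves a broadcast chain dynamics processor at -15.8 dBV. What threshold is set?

-18.8 dBV

Gain reduction = 5.2 − (-15.8) = 21 dB; output overshoot = GR / (R − 1) = 21 / 7 = 3 dB.
Threshold = output − output overshoot = -15.8 − 3 = -18.8 dBV.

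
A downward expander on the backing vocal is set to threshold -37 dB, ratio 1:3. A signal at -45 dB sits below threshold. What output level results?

-61 dB

The input is 8 dB below the -37 dB threshold.
A 1:3 expander multiplies undershoot by 3: 8 × 3 = 24 dB below threshold.
Output = -37 − 24 = -61 dB.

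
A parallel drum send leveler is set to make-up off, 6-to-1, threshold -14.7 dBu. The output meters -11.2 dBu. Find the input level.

6.3 dBu

That's 3.5 dB above the -14.7 dBu threshold.
Undo the ratio: input overshoot = 3.5 × 6 = 21 dB, giving input = 6.3 dBu.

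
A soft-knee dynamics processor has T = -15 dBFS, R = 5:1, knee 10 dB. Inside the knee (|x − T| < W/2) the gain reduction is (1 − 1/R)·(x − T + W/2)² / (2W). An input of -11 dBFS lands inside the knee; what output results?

x − T + W/2 = -11 − (-15) + 5 = 9.
GR = (1 − 1/5) × 9² / 20 = 0.8 × 81 / 20 = 3.24 dB.
Output = -11 − 3.24 = -14.24 dBFS.

-14.24 dBFS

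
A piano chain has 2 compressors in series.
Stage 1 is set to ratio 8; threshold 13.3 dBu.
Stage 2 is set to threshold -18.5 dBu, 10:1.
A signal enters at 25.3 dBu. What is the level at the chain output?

Stage 1: 12 dB above 13.3 dBu, reduced 8:1 to 1.5 dB above → 14.8 dBu.
Stage 2: overshoot 33.3 dB → 33.3/10 = 3.33 dB → -15.17 dBu.

-15.17 dBu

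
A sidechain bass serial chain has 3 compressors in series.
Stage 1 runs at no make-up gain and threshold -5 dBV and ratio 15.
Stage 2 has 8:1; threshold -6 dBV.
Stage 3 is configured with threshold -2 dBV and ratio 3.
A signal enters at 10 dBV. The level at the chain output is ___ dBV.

Stage 1: overshoot 15 dB → 15/15 = 1 dB → -4 dBV.
Stage 2: overshoot 2 dB → 2/8 = 0.25 dB → -5.75 dBV.
Stage 3: -5.75 dBV ≤ -2 dBV, so stage 3 doesn't engage; output -5.75 dBV.

-5.75 dBV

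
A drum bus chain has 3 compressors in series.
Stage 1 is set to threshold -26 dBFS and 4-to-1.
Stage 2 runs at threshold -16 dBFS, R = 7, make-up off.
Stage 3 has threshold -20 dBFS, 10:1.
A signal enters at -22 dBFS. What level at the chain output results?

-25 dBFS

Stage 1: overshoot 4 dB → 4/4 = 1 dB → -25 dBFS.
Stage 2: -25 dBFS ≤ -16 dBFS, so stage 2 doesn't engage; output -25 dBFS.
Stage 3: below threshold (-25 ≤ -20); passes unchanged; output -25 dBFS.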